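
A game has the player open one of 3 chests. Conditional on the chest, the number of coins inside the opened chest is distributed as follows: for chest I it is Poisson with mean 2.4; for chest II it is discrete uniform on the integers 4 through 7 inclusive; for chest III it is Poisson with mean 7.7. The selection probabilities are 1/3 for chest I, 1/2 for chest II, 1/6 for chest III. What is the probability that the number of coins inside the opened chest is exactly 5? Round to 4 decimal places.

Conditional on each chest, P(X = 5): I: 0.0601961; II: 0.25; III: 0.102142.
By total probability, P(X = 5) = 0.333333·0.0601961 + 0.5·0.25 + 0.166667·0.102142 = 0.162089.

0.1621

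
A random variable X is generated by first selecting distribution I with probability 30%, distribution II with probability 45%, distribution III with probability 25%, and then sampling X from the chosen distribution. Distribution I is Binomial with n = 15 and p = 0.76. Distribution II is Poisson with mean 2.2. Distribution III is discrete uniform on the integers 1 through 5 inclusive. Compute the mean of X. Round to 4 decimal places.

Component means — I: 11.4; II: 2.2; III: 3.
E[X] = 0.3·11.4 + 0.45·2.2 + 0.25·3 = 5.16.

5.1600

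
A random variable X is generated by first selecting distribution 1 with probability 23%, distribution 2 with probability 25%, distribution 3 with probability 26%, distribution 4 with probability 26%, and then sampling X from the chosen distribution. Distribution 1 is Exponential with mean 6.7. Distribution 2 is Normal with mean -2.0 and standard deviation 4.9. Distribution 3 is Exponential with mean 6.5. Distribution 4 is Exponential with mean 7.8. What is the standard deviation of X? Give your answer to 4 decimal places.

Per component, 1: μ=6.7, E[X²]=89.78; 2: μ=-2, E[X²]=28.01; 3: μ=6.5, E[X²]=84.5; 4: μ=7.8, E[X²]=121.68.
E[X] = 0.23·6.7 + 0.25·-2 + 0.26·6.5 + 0.26·7.8 = 4.759.
E[X²] = 0.23·89.78 + 0.25·28.01 + 0.26·84.5 + 0.26·121.68 = 81.2587.
Var(X) = E[X²] − (E[X])² = 81.2587 − 22.6481 = 58.6106.
SD(X) = √58.6106 = 7.65576.

7.6558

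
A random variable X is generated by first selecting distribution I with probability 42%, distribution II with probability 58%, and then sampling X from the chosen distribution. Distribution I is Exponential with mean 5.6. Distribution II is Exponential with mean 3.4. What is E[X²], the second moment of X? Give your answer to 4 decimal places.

39.7520

For each component E[X²] = Var + (mean)², giving I: 62.72; II: 23.12.
Overall E[X²] = 0.42·62.72 + 0.58·23.12 = 39.752.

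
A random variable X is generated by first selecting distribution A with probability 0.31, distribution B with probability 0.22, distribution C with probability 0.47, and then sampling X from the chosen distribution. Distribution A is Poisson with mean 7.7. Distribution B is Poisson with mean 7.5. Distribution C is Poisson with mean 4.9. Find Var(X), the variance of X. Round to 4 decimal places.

Per component, A: μ=7.7, E[X²]=66.99; B: μ=7.5, E[X²]=63.75; C: μ=4.9, E[X²]=28.91.
E[X] = 0.31·7.7 + 0.22·7.5 + 0.47·4.9 = 6.34.
E[X²] = 0.31·66.99 + 0.22·63.75 + 0.47·28.91 = 48.3796.
Var(X) = E[X²] − (E[X])² = 48.3796 − 40.1956 = 8.184.

8.1840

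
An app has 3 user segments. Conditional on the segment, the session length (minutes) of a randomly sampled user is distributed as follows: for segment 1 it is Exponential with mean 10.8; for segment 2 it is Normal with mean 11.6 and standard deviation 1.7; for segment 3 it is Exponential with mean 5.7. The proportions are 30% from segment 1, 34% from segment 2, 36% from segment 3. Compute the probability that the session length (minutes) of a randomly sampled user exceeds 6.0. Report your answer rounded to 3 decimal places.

0.638

Conditional on each segment, P(X > 6.0): 1: 0.573753; 2: 0.999506; 3: 0.349018.
By total probability, P(X > 6.0) = 0.3·0.573753 + 0.34·0.999506 + 0.36·0.349018 = 0.637605.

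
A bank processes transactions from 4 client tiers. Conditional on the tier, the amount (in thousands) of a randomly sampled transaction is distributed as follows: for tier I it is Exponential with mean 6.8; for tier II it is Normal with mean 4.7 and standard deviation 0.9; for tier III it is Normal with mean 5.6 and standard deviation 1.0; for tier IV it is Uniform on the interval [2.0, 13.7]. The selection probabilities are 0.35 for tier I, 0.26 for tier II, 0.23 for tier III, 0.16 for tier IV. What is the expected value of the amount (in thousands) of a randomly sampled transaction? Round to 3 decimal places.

Component means — I: 6.8; II: 4.7; III: 5.6; IV: 7.85.
E[X] = 0.35·6.8 + 0.26·4.7 + 0.23·5.6 + 0.16·7.85 = 6.146.

6.146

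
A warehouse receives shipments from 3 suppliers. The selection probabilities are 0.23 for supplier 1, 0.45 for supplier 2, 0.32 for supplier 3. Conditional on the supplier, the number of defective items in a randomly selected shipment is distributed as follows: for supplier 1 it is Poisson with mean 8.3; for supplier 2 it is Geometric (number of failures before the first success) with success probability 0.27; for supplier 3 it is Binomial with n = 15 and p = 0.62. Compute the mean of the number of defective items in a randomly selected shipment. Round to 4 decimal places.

6.1017

Component means — 1: 8.3; 2: 2.7037; 3: 9.3.
E[X] = 0.23·8.3 + 0.45·2.7037 + 0.32·9.3 = 6.10167.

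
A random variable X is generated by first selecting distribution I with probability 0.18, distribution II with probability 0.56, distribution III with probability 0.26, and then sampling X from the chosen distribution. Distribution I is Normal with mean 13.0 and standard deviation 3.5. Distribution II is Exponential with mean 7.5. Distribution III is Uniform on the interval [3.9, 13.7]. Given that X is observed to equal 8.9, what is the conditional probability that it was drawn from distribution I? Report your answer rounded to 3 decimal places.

0.173

Likelihoods f(8.9 | ·): I: 0.0573935; II: 0.0406983; III: 0.102041.
Posterior ∝ prior × likelihood. Numerator for I: 0.18·0.0573935 = 0.0103308.
Normalizing constant: 0.18·0.0573935 + 0.56·0.0406983 + 0.26·0.102041 = 0.0596525.
P(I | observation) = 0.0103308 / 0.0596525 = 0.173184.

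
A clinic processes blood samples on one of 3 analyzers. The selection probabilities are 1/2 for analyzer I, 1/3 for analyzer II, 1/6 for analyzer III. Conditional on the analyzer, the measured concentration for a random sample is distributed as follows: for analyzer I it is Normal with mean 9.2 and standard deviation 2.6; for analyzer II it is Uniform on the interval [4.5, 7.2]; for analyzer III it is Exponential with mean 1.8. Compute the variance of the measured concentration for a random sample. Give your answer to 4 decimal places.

Per component, I: μ=9.2, E[X²]=91.4; II: μ=5.85, E[X²]=34.83; III: μ=1.8, E[X²]=6.48.
E[X] = 0.5·9.2 + 0.333333·5.85 + 0.166667·1.8 = 6.85.
E[X²] = 0.5·91.4 + 0.333333·34.83 + 0.166667·6.48 = 58.39.
Var(X) = E[X²] − (E[X])² = 58.39 − 46.9225 = 11.4675.

11.4675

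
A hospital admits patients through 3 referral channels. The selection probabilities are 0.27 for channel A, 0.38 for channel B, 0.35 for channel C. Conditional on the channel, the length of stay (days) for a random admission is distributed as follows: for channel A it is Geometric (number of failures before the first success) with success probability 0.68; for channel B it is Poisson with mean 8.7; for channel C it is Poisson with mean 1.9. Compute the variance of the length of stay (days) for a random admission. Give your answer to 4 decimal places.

17.4493

Per component, A: μ=0.470588, E[X²]=0.913495; B: μ=8.7, E[X²]=84.39; C: μ=1.9, E[X²]=5.51.
E[X] = 0.27·0.470588 + 0.38·8.7 + 0.35·1.9 = 4.09806.
E[X²] = 0.27·0.913495 + 0.38·84.39 + 0.35·5.51 = 34.2433.
Var(X) = E[X²] − (E[X])² = 34.2433 − 16.7941 = 17.4493.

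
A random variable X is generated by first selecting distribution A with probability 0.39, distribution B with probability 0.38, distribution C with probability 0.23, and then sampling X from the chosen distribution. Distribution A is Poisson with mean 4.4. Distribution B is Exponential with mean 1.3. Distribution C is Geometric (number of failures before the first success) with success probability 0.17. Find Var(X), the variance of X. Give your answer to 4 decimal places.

11.5304

Per component, A: μ=4.4, E[X²]=23.76; B: μ=1.3, E[X²]=3.38; C: μ=4.88235, E[X²]=52.5571.
E[X] = 0.39·4.4 + 0.38·1.3 + 0.23·4.88235 = 3.33294.
E[X²] = 0.39·23.76 + 0.38·3.38 + 0.23·52.5571 = 22.6389.
Var(X) = E[X²] − (E[X])² = 22.6389 − 11.1085 = 11.5304.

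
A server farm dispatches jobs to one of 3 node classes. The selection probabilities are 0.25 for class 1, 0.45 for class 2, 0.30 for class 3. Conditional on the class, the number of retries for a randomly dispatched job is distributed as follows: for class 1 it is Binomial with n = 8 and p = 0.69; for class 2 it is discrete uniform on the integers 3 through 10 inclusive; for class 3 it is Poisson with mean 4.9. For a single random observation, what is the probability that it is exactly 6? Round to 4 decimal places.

0.1718

Conditional on each class, P(X = 6): 1: 0.290386; 2: 0.125; 3: 0.143153.
By total probability, P(X = 6) = 0.25·0.290386 + 0.45·0.125 + 0.3·0.143153 = 0.171793.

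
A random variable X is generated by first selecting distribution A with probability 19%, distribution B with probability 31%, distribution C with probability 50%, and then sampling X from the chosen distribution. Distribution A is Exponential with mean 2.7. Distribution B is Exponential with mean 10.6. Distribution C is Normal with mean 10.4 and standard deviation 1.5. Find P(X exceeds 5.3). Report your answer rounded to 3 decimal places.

Conditional on each component, P(X > 5.3): A: 0.140442; B: 0.606531; C: 0.999663.
By total probability, P(X > 5.3) = 0.19·0.140442 + 0.31·0.606531 + 0.5·0.999663 = 0.71454.

0.715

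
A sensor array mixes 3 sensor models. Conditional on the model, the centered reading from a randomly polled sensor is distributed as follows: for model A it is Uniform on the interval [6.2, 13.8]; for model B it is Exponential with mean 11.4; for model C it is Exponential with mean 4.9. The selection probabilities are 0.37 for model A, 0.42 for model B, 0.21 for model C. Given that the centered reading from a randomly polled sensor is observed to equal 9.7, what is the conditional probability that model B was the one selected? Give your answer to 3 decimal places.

Likelihoods f(9.7 | ·): A: 0.131579; B: 0.0374597; C: 0.0281889.
Posterior ∝ prior × likelihood. Numerator for B: 0.42·0.0374597 = 0.0157331.
Normalizing constant: 0.37·0.131579 + 0.42·0.0374597 + 0.21·0.0281889 = 0.0703369.
P(B | observation) = 0.0157331 / 0.0703369 = 0.223681.

0.224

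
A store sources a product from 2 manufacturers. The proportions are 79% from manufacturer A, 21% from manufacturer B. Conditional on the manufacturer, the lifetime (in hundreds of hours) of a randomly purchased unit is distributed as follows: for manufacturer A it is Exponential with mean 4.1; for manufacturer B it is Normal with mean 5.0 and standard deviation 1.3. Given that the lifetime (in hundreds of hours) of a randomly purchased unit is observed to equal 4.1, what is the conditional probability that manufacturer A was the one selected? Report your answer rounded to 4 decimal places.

Likelihoods f(4.1 | ·): A: 0.0897267; B: 0.241485.
Posterior ∝ prior × likelihood. Numerator for A: 0.79·0.0897267 = 0.0708841.
Normalizing constant: 0.79·0.0897267 + 0.21·0.241485 = 0.121596.
P(A | observation) = 0.0708841 / 0.121596 = 0.582948.

0.5829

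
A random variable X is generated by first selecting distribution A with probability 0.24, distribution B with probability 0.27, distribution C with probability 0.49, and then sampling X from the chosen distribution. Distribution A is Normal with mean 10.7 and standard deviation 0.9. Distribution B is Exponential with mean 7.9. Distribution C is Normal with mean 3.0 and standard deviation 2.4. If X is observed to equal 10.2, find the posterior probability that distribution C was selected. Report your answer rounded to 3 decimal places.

Likelihoods f(10.2 | ·): A: 0.37988; B: 0.0348047; C: 0.0018466.
Posterior ∝ prior × likelihood. Numerator for C: 0.49·0.0018466 = 0.000904836.
Normalizing constant: 0.24·0.37988 + 0.27·0.0348047 + 0.49·0.0018466 = 0.101473.
P(C | observation) = 0.000904836 / 0.101473 = 0.00891698.

0.009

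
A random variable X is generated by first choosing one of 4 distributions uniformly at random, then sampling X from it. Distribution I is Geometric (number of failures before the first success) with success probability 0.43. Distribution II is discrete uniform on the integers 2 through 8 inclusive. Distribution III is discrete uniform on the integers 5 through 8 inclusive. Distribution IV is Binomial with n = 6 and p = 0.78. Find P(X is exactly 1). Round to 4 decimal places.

Conditional on each component, P(X = 1): I: 0.2451; II: 0; III: 0; IV: 0.0024119.
By total probability, P(X = 1) = 0.25·0.2451 + 0.25·0 + 0.25·0 + 0.25·0.0024119 = 0.061878.

0.0619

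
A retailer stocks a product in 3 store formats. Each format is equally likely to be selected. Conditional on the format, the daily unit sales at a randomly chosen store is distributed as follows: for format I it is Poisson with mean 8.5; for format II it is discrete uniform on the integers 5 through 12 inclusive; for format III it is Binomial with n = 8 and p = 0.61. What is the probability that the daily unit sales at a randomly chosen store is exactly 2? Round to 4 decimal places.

Conditional on each format, P(X = 2): I: 0.00735029; II: 0; III: 0.0366611.
By total probability, P(X = 2) = 0.333333·0.00735029 + 0.333333·0 + 0.333333·0.0366611 = 0.0146705.

0.0147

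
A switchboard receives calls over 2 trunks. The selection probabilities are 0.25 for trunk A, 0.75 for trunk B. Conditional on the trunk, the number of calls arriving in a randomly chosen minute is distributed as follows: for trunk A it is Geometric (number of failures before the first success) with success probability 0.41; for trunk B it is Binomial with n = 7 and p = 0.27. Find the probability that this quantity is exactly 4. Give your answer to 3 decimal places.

0.067

Conditional on each trunk, P(X = 4): A: 0.0496812; B: 0.0723589.
By total probability, P(X = 4) = 0.25·0.0496812 + 0.75·0.0723589 = 0.0666894.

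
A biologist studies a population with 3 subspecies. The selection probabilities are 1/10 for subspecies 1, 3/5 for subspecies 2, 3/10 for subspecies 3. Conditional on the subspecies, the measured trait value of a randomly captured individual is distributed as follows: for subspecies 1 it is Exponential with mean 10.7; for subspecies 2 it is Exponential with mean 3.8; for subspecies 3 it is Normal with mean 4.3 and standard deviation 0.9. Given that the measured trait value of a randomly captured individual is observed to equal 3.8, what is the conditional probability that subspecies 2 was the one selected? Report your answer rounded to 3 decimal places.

Likelihoods f(3.8 | ·): 1: 0.065521; 2: 0.0968104; 3: 0.37988.
Posterior ∝ prior × likelihood. Numerator for 2: 0.6·0.0968104 = 0.0580862.
Normalizing constant: 0.1·0.065521 + 0.6·0.0968104 + 0.3·0.37988 = 0.178602.
P(2 | observation) = 0.0580862 / 0.178602 = 0.325226.

0.325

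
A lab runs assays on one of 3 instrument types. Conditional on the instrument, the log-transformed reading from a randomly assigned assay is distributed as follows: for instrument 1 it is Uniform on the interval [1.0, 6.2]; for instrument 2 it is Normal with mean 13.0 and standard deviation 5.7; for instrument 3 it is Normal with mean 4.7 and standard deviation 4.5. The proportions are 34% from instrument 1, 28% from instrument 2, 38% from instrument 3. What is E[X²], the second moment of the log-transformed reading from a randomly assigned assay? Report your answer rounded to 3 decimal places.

77.679

For each component E[X²] = Var + (mean)², giving 1: 15.2133; 2: 201.49; 3: 42.34.
Overall E[X²] = 0.34·15.2133 + 0.28·201.49 + 0.38·42.34 = 77.6789.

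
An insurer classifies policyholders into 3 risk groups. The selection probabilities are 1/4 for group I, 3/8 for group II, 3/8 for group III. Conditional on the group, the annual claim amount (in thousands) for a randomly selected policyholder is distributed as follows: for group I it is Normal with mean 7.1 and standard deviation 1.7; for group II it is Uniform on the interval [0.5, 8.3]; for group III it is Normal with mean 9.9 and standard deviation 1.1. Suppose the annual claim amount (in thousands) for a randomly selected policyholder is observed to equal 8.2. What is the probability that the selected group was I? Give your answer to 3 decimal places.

0.348

Likelihoods f(8.2 | ·): I: 0.190346; II: 0.128205; III: 0.109869.
Posterior ∝ prior × likelihood. Numerator for I: 0.25·0.190346 = 0.0475866.
Normalizing constant: 0.25·0.190346 + 0.375·0.128205 + 0.375·0.109869 = 0.136865.
P(I | observation) = 0.0475866 / 0.136865 = 0.347691.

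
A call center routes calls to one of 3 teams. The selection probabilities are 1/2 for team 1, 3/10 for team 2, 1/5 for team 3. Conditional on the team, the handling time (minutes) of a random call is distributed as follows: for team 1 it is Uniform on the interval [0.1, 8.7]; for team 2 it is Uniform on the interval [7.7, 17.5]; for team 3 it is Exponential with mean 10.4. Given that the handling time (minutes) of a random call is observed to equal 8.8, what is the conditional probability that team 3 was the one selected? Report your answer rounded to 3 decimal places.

0.212

Likelihoods f(8.8 | ·): 1: 0; 2: 0.102041; 3: 0.041256.
Posterior ∝ prior × likelihood. Numerator for 3: 0.2·0.041256 = 0.00825119.
Normalizing constant: 0.5·0 + 0.3·0.102041 + 0.2·0.041256 = 0.0388634.
P(3 | observation) = 0.00825119 / 0.0388634 = 0.212312.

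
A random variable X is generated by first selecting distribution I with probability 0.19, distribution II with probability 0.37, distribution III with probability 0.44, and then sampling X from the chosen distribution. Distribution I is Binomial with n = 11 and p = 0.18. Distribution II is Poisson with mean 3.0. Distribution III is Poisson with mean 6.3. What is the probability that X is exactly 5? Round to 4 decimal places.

Conditional on each component, P(X = 5): I: 0.0265392; II: 0.100819; III: 0.151868.
By total probability, P(X = 5) = 0.19·0.0265392 + 0.37·0.100819 + 0.44·0.151868 = 0.109167.

0.1092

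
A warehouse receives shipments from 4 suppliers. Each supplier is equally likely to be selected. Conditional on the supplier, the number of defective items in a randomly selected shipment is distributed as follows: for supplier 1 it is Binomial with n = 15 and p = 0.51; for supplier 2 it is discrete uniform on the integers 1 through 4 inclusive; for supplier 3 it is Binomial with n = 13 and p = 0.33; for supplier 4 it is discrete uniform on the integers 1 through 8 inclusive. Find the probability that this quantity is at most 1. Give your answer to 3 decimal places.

Conditional on each supplier, P(X ≤ 1): 1: 0.000374429; 2: 0.25; 3: 0.0405863; 4: 0.125.
By total probability, P(X ≤ 1) = 0.25·0.000374429 + 0.25·0.25 + 0.25·0.0405863 + 0.25·0.125 = 0.10399.

0.104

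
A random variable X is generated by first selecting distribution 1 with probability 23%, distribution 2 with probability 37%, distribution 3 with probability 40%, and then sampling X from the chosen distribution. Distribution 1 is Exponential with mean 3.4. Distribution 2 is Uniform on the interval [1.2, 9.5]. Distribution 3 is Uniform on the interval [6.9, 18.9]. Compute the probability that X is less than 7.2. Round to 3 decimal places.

0.480

Conditional on each component, P(X < 7.2): 1: 0.879686; 2: 0.722892; 3: 0.025.
By total probability, P(X < 7.2) = 0.23·0.879686 + 0.37·0.722892 + 0.4·0.025 = 0.479798.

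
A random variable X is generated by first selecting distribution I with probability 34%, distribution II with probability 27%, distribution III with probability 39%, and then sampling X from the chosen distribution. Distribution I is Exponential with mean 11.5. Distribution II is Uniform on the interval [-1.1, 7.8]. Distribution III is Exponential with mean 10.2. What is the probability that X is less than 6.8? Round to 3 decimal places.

0.581

Conditional on each component, P(X < 6.8): I: 0.446395; II: 0.88764; III: 0.486583.
By total probability, P(X < 6.8) = 0.34·0.446395 + 0.27·0.88764 + 0.39·0.486583 = 0.581205.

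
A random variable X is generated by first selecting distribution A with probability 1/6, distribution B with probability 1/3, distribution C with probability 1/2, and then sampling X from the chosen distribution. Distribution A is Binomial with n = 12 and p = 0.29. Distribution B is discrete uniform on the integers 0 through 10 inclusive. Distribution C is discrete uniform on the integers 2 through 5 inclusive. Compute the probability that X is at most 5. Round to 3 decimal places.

Conditional on each component, P(X ≤ 5): A: 0.897359; B: 0.545455; C: 1.
By total probability, P(X ≤ 5) = 0.166667·0.897359 + 0.333333·0.545455 + 0.5·1 = 0.831378.

0.831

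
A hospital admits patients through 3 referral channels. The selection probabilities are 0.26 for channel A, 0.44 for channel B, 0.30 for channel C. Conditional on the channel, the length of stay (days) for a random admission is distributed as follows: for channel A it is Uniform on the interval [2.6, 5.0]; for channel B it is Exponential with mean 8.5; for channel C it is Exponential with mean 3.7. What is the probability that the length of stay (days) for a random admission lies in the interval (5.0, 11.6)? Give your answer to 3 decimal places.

0.197

Conditional on each channel, P(5.0 < X < 11.6): A: 0; B: 0.299851; C: 0.215396.
By total probability, P(5.0 < X < 11.6) = 0.26·0 + 0.44·0.299851 + 0.3·0.215396 = 0.196553.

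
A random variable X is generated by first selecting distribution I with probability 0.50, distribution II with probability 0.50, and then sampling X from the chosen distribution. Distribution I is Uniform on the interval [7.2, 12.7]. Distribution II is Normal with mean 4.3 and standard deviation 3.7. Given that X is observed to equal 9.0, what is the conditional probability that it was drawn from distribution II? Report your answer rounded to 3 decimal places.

Likelihoods f(9.0 | ·): I: 0.181818; II: 0.0481197.
Posterior ∝ prior × likelihood. Numerator for II: 0.5·0.0481197 = 0.0240598.
Normalizing constant: 0.5·0.181818 + 0.5·0.0481197 = 0.114969.
P(II | observation) = 0.0240598 / 0.114969 = 0.209272.

0.209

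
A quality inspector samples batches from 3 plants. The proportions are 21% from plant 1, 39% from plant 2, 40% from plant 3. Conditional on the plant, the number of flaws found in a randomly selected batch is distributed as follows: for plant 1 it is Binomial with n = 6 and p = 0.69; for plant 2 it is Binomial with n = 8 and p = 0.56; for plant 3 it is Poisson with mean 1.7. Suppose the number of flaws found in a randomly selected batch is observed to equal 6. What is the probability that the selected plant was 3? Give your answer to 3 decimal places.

Likelihoods P(X=6 | ·): 1: 0.107918; 2: 0.167183; 3: 0.00612436.
Posterior ∝ prior × likelihood. Numerator for 3: 0.4·0.00612436 = 0.00244974.
Normalizing constant: 0.21·0.107918 + 0.39·0.167183 + 0.4·0.00612436 = 0.0903138.
P(3 | observation) = 0.00244974 / 0.0903138 = 0.0271248.

0.027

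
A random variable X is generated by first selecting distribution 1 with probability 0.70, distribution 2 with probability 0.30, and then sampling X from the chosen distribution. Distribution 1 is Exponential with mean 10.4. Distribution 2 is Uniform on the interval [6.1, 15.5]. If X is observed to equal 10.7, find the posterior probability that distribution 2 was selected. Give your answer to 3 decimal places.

0.570

Likelihoods f(10.7 | ·): 1: 0.0343672; 2: 0.106383.
Posterior ∝ prior × likelihood. Numerator for 2: 0.3·0.106383 = 0.0319149.
Normalizing constant: 0.7·0.0343672 + 0.3·0.106383 = 0.055972.
P(2 | observation) = 0.0319149 / 0.055972 = 0.570194.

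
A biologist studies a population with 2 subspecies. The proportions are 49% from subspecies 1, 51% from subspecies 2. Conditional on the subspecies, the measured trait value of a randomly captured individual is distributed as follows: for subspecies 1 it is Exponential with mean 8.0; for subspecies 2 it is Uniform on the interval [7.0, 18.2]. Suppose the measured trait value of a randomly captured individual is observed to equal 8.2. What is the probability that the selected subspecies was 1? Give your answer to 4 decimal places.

Likelihoods f(8.2 | ·): 1: 0.0448496; 2: 0.0892857.
Posterior ∝ prior × likelihood. Numerator for 1: 0.49·0.0448496 = 0.0219763.
Normalizing constant: 0.49·0.0448496 + 0.51·0.0892857 = 0.067512.
P(1 | observation) = 0.0219763 / 0.067512 = 0.325517.

0.3255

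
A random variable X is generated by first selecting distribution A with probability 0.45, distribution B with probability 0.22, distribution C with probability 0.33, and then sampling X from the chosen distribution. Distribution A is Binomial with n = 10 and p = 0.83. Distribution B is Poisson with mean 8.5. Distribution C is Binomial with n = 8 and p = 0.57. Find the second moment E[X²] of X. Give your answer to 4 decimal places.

56.9094

For each component E[X²] = Var + (mean)², giving A: 70.301; B: 80.75; C: 22.7544.
Overall E[X²] = 0.45·70.301 + 0.22·80.75 + 0.33·22.7544 = 56.9094.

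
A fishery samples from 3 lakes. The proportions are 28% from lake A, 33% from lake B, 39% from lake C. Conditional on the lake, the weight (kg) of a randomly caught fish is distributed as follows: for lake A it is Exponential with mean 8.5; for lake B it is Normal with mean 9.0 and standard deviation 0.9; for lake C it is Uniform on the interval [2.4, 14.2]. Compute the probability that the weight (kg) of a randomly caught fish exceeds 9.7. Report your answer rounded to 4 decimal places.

0.3102

Conditional on each lake, P(X > 9.7): A: 0.319443; B: 0.21835; C: 0.381356.
By total probability, P(X > 9.7) = 0.28·0.319443 + 0.33·0.21835 + 0.39·0.381356 = 0.310228.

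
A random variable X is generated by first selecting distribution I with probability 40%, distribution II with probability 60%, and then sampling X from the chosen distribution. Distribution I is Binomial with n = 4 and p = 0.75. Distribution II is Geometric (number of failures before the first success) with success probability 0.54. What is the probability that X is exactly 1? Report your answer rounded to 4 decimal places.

Conditional on each component, P(X = 1): I: 0.046875; II: 0.2484.
By total probability, P(X = 1) = 0.4·0.046875 + 0.6·0.2484 = 0.16779.

0.1678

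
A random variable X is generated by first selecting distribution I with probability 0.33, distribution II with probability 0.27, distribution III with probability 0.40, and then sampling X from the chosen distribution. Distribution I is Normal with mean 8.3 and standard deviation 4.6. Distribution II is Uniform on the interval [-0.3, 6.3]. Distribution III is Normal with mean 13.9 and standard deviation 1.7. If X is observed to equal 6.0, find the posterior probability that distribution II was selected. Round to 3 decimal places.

Likelihoods f(6.0 | ·): I: 0.0765359; II: 0.151515; III: 4.7988e-06.
Posterior ∝ prior × likelihood. Numerator for II: 0.27·0.151515 = 0.0409091.
Normalizing constant: 0.33·0.0765359 + 0.27·0.151515 + 0.4·4.7988e-06 = 0.0661679.
P(II | observation) = 0.0409091 / 0.0661679 = 0.618262.

0.618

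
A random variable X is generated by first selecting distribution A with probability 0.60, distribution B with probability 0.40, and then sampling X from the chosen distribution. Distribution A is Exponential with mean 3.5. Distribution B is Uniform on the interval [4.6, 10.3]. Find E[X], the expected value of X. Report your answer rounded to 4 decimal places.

5.0800

Component means — A: 3.5; B: 7.45.
E[X] = 0.6·3.5 + 0.4·7.45 = 5.08.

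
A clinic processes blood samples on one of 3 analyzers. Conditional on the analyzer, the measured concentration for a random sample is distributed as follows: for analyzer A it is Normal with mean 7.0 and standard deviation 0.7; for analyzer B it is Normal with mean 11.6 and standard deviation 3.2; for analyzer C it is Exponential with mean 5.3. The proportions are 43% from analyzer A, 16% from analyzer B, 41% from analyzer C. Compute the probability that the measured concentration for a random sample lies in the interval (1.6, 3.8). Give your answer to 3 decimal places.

Conditional on each analyzer, P(1.6 < X < 3.8): A: 2.42205e-06; B: 0.00650558; C: 0.251198.
By total probability, P(1.6 < X < 3.8) = 0.43·2.42205e-06 + 0.16·0.00650558 + 0.41·0.251198 = 0.104033.

0.104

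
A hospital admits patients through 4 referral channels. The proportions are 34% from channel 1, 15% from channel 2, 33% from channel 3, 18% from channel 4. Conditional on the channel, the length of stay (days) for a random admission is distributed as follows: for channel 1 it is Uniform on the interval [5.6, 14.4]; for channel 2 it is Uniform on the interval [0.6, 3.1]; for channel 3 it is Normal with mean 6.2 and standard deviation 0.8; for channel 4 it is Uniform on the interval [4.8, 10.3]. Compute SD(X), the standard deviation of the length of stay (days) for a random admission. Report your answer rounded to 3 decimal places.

3.199

Per component, 1: μ=10, E[X²]=106.453; 2: μ=1.85, E[X²]=3.94333; 3: μ=6.2, E[X²]=39.08; 4: μ=7.55, E[X²]=59.5233.
E[X] = 0.34·10 + 0.15·1.85 + 0.33·6.2 + 0.18·7.55 = 7.0825.
E[X²] = 0.34·106.453 + 0.15·3.94333 + 0.33·39.08 + 0.18·59.5233 = 60.3962.
Var(X) = E[X²] − (E[X])² = 60.3962 − 50.1618 = 10.2344.
SD(X) = √10.2344 = 3.19913.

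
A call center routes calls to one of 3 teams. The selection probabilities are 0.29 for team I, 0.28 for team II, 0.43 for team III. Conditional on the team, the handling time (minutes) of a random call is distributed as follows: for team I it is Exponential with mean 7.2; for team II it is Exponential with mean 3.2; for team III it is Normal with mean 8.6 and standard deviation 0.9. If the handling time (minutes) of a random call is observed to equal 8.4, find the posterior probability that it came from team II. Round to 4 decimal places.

Likelihoods f(8.4 | ·): I: 0.0432504; II: 0.0226374; III: 0.432458.
Posterior ∝ prior × likelihood. Numerator for II: 0.28·0.0226374 = 0.00633848.
Normalizing constant: 0.29·0.0432504 + 0.28·0.0226374 + 0.43·0.432458 = 0.204838.
P(II | observation) = 0.00633848 / 0.204838 = 0.0309438.

0.0309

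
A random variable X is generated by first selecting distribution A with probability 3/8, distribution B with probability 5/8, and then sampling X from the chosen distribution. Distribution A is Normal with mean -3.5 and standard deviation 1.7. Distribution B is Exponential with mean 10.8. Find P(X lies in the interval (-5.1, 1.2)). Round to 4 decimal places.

0.3747

Conditional on each component, P(-5.1 < X < 1.2): A: 0.823844; B: 0.105161.
By total probability, P(-5.1 < X < 1.2) = 0.375·0.823844 + 0.625·0.105161 = 0.374667.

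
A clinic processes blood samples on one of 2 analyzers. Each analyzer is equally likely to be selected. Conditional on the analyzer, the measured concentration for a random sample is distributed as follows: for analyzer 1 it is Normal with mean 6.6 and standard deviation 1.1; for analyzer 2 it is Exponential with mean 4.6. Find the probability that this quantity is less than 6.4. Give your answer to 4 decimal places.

0.5896

Conditional on each analyzer, P(X < 6.4): 1: 0.427863; 2: 0.751249.
By total probability, P(X < 6.4) = 0.5·0.427863 + 0.5·0.751249 = 0.589556.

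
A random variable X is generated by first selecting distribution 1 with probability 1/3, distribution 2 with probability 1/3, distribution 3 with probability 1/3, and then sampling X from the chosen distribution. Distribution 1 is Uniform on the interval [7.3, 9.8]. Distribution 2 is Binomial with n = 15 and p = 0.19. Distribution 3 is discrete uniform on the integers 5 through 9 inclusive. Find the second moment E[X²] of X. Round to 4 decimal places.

45.0181

For each component E[X²] = Var + (mean)², giving 1: 73.6233; 2: 10.431; 3: 51.
Overall E[X²] = 0.333333·73.6233 + 0.333333·10.431 + 0.333333·51 = 45.0181.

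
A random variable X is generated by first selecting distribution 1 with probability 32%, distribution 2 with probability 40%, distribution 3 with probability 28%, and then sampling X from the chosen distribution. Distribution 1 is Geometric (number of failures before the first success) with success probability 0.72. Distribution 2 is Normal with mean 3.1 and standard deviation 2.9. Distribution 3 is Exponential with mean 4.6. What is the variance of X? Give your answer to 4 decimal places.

12.2434

Per component, 1: μ=0.388889, E[X²]=0.691358; 2: μ=3.1, E[X²]=18.02; 3: μ=4.6, E[X²]=42.32.
E[X] = 0.32·0.388889 + 0.4·3.1 + 0.28·4.6 = 2.65244.
E[X²] = 0.32·0.691358 + 0.4·18.02 + 0.28·42.32 = 19.2788.
Var(X) = E[X²] − (E[X])² = 19.2788 − 7.03546 = 12.2434.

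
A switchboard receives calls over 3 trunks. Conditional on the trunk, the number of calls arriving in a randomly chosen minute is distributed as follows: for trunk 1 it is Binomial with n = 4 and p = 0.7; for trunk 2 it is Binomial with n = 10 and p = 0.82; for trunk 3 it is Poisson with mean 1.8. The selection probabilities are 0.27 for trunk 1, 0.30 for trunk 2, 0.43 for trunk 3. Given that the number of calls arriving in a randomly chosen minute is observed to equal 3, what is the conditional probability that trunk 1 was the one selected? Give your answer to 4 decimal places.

Likelihoods P(X=3 | ·): 1: 0.4116; 2: 0.00040507; 3: 0.160671.
Posterior ∝ prior × likelihood. Numerator for 1: 0.27·0.4116 = 0.111132.
Normalizing constant: 0.27·0.4116 + 0.3·0.00040507 + 0.43·0.160671 = 0.180342.
P(1 | observation) = 0.111132 / 0.180342 = 0.61623.

0.6162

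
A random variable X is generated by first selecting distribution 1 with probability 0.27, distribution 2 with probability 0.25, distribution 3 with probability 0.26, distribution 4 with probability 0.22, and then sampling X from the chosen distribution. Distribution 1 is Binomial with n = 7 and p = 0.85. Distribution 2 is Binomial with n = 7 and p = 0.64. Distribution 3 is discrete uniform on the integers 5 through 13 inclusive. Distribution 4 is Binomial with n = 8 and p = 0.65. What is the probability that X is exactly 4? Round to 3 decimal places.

0.126

Conditional on each component, P(X = 4): 1: 0.061662; 2: 0.273965; 3: 0; 4: 0.18751.
By total probability, P(X = 4) = 0.27·0.061662 + 0.25·0.273965 + 0.26·0 + 0.22·0.18751 = 0.126392.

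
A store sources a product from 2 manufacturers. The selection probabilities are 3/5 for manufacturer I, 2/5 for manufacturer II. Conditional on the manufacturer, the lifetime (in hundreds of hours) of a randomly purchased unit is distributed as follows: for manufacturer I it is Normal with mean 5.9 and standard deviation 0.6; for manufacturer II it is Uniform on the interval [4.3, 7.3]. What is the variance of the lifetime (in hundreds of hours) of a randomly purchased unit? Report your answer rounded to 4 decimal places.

0.5184

Per component, I: μ=5.9, E[X²]=35.17; II: μ=5.8, E[X²]=34.39.
E[X] = 0.6·5.9 + 0.4·5.8 = 5.86.
E[X²] = 0.6·35.17 + 0.4·34.39 = 34.858.
Var(X) = E[X²] − (E[X])² = 34.858 − 34.3396 = 0.5184.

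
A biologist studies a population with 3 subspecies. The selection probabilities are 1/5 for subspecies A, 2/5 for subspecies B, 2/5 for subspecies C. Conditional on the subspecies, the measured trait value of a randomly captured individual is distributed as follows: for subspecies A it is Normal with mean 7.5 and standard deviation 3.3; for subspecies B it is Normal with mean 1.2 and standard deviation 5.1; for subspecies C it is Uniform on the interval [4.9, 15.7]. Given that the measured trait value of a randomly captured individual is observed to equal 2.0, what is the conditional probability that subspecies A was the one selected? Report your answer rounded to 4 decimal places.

0.1632

Likelihoods f(2.0 | ·): A: 0.0301446; B: 0.0772675; C: 0.
Posterior ∝ prior × likelihood. Numerator for A: 0.2·0.0301446 = 0.00602892.
Normalizing constant: 0.2·0.0301446 + 0.4·0.0772675 + 0.4·0 = 0.0369359.
P(A | observation) = 0.00602892 / 0.0369359 = 0.163226.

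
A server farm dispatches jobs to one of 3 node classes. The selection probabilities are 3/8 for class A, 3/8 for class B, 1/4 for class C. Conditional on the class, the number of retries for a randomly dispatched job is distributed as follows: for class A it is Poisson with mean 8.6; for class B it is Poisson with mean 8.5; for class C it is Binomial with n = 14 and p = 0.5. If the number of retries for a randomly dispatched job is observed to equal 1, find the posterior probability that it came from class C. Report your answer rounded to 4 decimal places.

Likelihoods P(X=1 | ·): A: 0.00158331; B: 0.00172948; C: 0.000854492.
Posterior ∝ prior × likelihood. Numerator for C: 0.25·0.000854492 = 0.000213623.
Normalizing constant: 0.375·0.00158331 + 0.375·0.00172948 + 0.25·0.000854492 = 0.00145592.
P(C | observation) = 0.000213623 / 0.00145592 = 0.146727.

0.1467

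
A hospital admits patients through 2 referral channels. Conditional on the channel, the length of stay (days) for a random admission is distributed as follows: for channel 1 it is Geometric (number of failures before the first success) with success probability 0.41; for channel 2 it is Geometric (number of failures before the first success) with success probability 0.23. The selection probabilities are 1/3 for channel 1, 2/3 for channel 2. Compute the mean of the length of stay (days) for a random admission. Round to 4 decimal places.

2.7116

Component means — 1: 1.43902; 2: 3.34783.
E[X] = 0.333333·1.43902 + 0.666667·3.34783 = 2.71156.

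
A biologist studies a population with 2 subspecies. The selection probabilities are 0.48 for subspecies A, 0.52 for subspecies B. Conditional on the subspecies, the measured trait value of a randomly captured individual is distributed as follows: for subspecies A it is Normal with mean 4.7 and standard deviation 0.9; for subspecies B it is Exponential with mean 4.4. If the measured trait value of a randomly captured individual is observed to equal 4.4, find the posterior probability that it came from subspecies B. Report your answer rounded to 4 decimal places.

Likelihoods f(4.4 | ·): A: 0.419315; B: 0.083609.
Posterior ∝ prior × likelihood. Numerator for B: 0.52·0.083609 = 0.0434767.
Normalizing constant: 0.48·0.419315 + 0.52·0.083609 = 0.244748.
P(B | observation) = 0.0434767 / 0.244748 = 0.177639.

0.1776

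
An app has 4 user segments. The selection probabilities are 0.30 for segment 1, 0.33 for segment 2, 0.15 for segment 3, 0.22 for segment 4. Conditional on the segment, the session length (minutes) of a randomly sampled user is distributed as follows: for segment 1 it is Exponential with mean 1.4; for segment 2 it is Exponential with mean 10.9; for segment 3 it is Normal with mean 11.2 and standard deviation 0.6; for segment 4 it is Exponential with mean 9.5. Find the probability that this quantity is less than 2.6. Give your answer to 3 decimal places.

Conditional on each segment, P(X < 2.6): 1: 0.843882; 2: 0.212217; 3: 0; 4: 0.239428.
By total probability, P(X < 2.6) = 0.3·0.843882 + 0.33·0.212217 + 0.15·0 + 0.22·0.239428 = 0.37587.

0.376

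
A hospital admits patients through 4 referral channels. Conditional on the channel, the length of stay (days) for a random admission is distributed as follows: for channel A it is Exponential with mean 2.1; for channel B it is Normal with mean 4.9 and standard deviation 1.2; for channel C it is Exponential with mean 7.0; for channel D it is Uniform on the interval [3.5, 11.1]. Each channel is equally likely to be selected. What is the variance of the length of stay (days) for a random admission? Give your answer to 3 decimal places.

Per component, A: μ=2.1, E[X²]=8.82; B: μ=4.9, E[X²]=25.45; C: μ=7, E[X²]=98; D: μ=7.3, E[X²]=58.1033.
E[X] = 0.25·2.1 + 0.25·4.9 + 0.25·7 + 0.25·7.3 = 5.325.
E[X²] = 0.25·8.82 + 0.25·25.45 + 0.25·98 + 0.25·58.1033 = 47.5933.
Var(X) = E[X²] − (E[X])² = 47.5933 − 28.3556 = 19.2377.

19.238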